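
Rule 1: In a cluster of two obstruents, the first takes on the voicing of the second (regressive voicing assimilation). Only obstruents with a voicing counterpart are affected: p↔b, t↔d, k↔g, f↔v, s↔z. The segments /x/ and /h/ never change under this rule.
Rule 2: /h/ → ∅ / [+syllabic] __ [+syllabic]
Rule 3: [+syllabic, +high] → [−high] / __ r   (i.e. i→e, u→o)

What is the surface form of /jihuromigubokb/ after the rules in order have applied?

Rule 1 (regressive voicing assimilation): /k/ precedes the voiced obstruent /b/, so it voices to [g] by assimilation. /jihuromigubokb/ → jihuromigubogb.
Rule 2 (intervocalic h-deletion): /h/ occurs between vowels /i/ and /u/, so it deletes. /jihuromigubogb/ → jiuromigubogb.
Rule 3 (pre-rhotic lowering): /u/ is a high vowel immediately before /r/, so it lowers to [o]. /jiuromigubogb/ → jioromigubogb.

jioromigubogb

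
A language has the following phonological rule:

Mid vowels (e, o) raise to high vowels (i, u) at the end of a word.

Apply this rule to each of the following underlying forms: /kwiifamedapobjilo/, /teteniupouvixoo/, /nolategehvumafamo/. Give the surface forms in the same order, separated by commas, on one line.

kwiifamedapobjilu, teteniupouvixou, nolategehvumafamu

/kwiifamedapobjilo/: /o/ is a mid vowel in word-final position, so it raises to [u]. → [kwiifamedapobjilu].
/teteniupouvixoo/: /o/ is a mid vowel in word-final position, so it raises to [u]. → [teteniupouvixou].
/nolategehvumafamo/: /o/ is a mid vowel in word-final position, so it raises to [u]. → [nolategehvumafamu].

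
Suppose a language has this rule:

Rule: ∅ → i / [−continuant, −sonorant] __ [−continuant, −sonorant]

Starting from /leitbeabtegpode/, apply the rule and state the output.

leitibeabitegipode

/t/ and /b/ form a stop–stop cluster, so [i] is inserted between them.
/b/ and /t/ form a stop–stop cluster, so [i] is inserted between them.
/g/ and /p/ form a stop–stop cluster, so [i] is inserted between them.
Surface form: [leitibeabitegipode].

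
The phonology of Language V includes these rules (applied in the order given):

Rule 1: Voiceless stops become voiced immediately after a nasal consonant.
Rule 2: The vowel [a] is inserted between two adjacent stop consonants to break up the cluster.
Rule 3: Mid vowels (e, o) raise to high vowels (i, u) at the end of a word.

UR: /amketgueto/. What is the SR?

amgetaguetu

Rule 1 (post-nasal voicing): /k/ is a voiceless stop immediately after the nasal /m/, so it voices to [g]. /amketgueto/ → amgetgueto.
Rule 2 (stop-cluster a-epenthesis): /t/ and /g/ form a stop–stop cluster, so [a] is inserted between them. /amgetgueto/ → amgetagueto.
Rule 3 (final vowel raising): /o/ is a mid vowel in word-final position, so it raises to [u]. /amgetagueto/ → amgetaguetu.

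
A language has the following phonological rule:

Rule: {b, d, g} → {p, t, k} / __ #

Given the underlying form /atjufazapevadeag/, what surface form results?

Scanning /atjufazapevadeag/: /d/ at position 13 is not in the conditioning environment; /g/ is a voiced stop in word-final position, so it devoices to [k].
Result: [atjufazapevadeak].

atjufazapevadeak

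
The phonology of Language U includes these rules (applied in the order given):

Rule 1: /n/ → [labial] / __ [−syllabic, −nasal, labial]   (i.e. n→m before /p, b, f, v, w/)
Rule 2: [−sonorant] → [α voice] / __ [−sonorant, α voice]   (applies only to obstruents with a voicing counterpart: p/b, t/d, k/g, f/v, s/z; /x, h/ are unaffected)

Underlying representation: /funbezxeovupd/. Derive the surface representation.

fumbesxeovubd

Rule 1 (nasal place assimilation): /n/ precedes the labial consonant /b/, so it assimilates in place to [m]. /funbezxeovupd/ → fumbezxeovupd.
Rule 2 (regressive voicing assimilation): /z/ precedes the voiceless obstruent /x/, so it devoices to [s] by assimilation. /p/ precedes the voiced obstruent /d/, so it voices to [b] by assimilation. /fumbezxeovupd/ → fumbesxeovubd.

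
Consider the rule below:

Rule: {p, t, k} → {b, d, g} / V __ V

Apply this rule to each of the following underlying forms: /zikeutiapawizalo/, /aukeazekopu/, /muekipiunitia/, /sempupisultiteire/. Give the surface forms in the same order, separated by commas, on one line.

/zikeutiapawizalo/: /k/ is a voiceless stop between vowels /i/ and /e/, so it voices to [g]. /t/ is a voiceless stop between vowels /u/ and /i/, so it voices to [d]. /p/ is a voiceless stop between vowels /a/ and /a/, so it voices to [b]. → [zigeudiabawizalo].
/aukeazekopu/: /k/ is a voiceless stop between vowels /u/ and /e/, so it voices to [g]. /k/ is a voiceless stop between vowels /e/ and /o/, so it voices to [g]. /p/ is a voiceless stop between vowels /o/ and /u/, so it voices to [b]. → [augeazegobu].
/muekipiunitia/: /k/ is a voiceless stop between vowels /e/ and /i/, so it voices to [g]. /p/ is a voiceless stop between vowels /i/ and /i/, so it voices to [b]. /t/ is a voiceless stop between vowels /i/ and /i/, so it voices to [d]. → [muegibiunidia].
/sempupisultiteire/: /p/ is a voiceless stop between vowels /u/ and /i/, so it voices to [b]. /t/ is a voiceless stop between vowels /i/ and /e/, so it voices to [d]. → [sempubisultideire].

zigeudiabawizalo, augeazegobu, muegibiunidia, sempubisultideire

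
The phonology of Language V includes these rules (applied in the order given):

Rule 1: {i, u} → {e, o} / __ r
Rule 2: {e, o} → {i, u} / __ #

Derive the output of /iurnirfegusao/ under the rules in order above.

Rule 1 (pre-rhotic lowering): /u/ is a high vowel immediately before /r/, so it lowers to [o]. /i/ is a high vowel immediately before /r/, so it lowers to [e]. /iurnirfegusao/ → iornerfegusao.
Rule 2 (final vowel raising): /o/ is a mid vowel in word-final position, so it raises to [u]. /iornerfegusao/ → iornerfegusau.

iornerfegusau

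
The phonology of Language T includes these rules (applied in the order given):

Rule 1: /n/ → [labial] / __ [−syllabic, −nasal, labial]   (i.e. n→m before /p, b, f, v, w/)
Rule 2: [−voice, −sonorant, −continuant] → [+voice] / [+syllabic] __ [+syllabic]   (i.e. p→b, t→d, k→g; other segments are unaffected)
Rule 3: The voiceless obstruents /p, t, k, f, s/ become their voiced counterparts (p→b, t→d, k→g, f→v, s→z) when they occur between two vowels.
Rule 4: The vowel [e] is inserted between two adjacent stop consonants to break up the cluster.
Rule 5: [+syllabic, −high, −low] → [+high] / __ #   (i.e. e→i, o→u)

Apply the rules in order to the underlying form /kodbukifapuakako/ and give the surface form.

kodebugivabuagagu

Rule 1 (nasal place assimilation): no segment meets the environment; /kodbukifapuakako/ is unchanged.
Rule 2 (intervocalic voicing): /k/ is a voiceless stop between vowels /u/ and /i/, so it voices to [g]. /p/ is a voiceless stop between vowels /a/ and /u/, so it voices to [b]. /k/ is a voiceless stop between vowels /a/ and /a/, so it voices to [g]. /k/ is a voiceless stop between vowels /a/ and /o/, so it voices to [g]. /kodbukifapuakako/ → kodbugifabuagago.
Rule 3 (intervocalic voicing): /f/ is a voiceless obstruent between vowels /i/ and /a/, so it voices to [v]. /kodbugifabuagago/ → kodbugivabuagago.
Rule 4 (stop-cluster e-epenthesis): /d/ and /b/ form a stop–stop cluster, so [e] is inserted between them. /kodbugivabuagago/ → kodebugivabuagago.
Rule 5 (final vowel raising): /o/ is a mid vowel in word-final position, so it raises to [u]. /kodebugivabuagago/ → kodebugivabuagagu.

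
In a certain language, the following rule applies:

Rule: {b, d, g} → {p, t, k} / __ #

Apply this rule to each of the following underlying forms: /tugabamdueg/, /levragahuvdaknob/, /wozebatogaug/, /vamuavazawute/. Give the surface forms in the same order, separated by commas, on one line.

tugabamduek, levragahuvdaknop, wozebatogauk, vamuavazawute

/tugabamdueg/: /g/ is a voiced stop in word-final position, so it devoices to [k]. → [tugabamduek].
/levragahuvdaknob/: /b/ is a voiced stop in word-final position, so it devoices to [p]. → [levragahuvdaknop].
/wozebatogaug/: /g/ is a voiced stop in word-final position, so it devoices to [k]. → [wozebatogauk].
/vamuavazawute/: the rule's environment is not met; surfaces unchanged as [vamuavazawute].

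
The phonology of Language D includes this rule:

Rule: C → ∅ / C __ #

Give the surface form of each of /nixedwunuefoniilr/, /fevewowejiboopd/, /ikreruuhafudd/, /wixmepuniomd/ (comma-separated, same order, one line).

/nixedwunuefoniilr/: /r/ is the second consonant of a word-final cluster /lr/, so it deletes. → [nixedwunuefoniil].
/fevewowejiboopd/: /d/ is the second consonant of a word-final cluster /pd/, so it deletes. → [fevewowejiboop].
/ikreruuhafudd/: /d/ is the second consonant of a word-final cluster /dd/, so it deletes. → [ikreruuhafud].
/wixmepuniomd/: /d/ is the second consonant of a word-final cluster /md/, so it deletes. → [wixmepuniom].

nixedwunuefoniil, fevewowejiboop, ikreruuhafud, wixmepuniom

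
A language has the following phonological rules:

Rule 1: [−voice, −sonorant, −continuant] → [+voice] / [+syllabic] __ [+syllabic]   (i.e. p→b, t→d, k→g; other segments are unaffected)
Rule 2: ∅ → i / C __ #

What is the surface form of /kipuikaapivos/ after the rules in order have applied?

kibuigaabivosi

Rule 1 (intervocalic voicing): /p/ is a voiceless stop between vowels /i/ and /u/, so it voices to [b]. /k/ is a voiceless stop between vowels /i/ and /a/, so it voices to [g]. /p/ is a voiceless stop between vowels /a/ and /i/, so it voices to [b]. /kipuikaapivos/ → kibuigaabivos.
Rule 2 (final i-epenthesis): the form ends in the consonant /s/, so [i] is inserted word-finally. /kibuigaabivos/ → kibuigaabivosi.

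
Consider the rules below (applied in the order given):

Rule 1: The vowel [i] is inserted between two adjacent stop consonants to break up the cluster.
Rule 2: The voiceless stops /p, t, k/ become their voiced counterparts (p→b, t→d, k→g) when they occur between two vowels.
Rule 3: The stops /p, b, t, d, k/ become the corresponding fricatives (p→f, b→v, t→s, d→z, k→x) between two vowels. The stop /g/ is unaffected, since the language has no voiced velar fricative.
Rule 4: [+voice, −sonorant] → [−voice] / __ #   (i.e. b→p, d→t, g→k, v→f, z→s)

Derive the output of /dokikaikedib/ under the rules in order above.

Rule 1 (stop-cluster i-epenthesis): no segment meets the environment; /dokikaikedib/ is unchanged.
Rule 2 (intervocalic voicing): /k/ is a voiceless stop between vowels /o/ and /i/, so it voices to [g]. /k/ is a voiceless stop between vowels /i/ and /a/, so it voices to [g]. /k/ is a voiceless stop between vowels /i/ and /e/, so it voices to [g]. /dokikaikedib/ → dogigaigedib.
Rule 3 (intervocalic spirantization): /d/ is a stop between vowels /e/ and /i/, so it spirantizes to the fricative [z]. /dogigaigedib/ → dogigaigezib.
Rule 4 (final devoicing): /b/ is a voiced obstruent in word-final position, so it devoices to [p]. /dogigaigezib/ → dogigaigezip.

dogigaigezip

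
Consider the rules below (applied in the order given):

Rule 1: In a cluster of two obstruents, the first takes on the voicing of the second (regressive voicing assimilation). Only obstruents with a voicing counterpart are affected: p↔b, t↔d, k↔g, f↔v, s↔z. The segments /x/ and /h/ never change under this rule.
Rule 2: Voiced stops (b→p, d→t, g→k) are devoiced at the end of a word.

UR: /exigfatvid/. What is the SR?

Rule 1 (regressive voicing assimilation): /g/ precedes the voiceless obstruent /f/, so it devoices to [k] by assimilation. /t/ precedes the voiced obstruent /v/, so it voices to [d] by assimilation. /exigfatvid/ → exikfadvid.
Rule 2 (final devoicing): /d/ is a voiced stop in word-final position, so it devoices to [t]. /exikfadvid/ → exikfadvit.

exikfadvit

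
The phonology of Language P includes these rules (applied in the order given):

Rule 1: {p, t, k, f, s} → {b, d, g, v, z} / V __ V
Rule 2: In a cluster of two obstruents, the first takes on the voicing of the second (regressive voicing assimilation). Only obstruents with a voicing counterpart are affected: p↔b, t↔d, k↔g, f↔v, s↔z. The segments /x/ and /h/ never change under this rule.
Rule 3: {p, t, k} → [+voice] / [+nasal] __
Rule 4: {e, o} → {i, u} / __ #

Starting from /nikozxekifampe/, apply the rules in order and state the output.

Rule 1 (intervocalic voicing): /k/ is a voiceless obstruent between vowels /i/ and /o/, so it voices to [g]. /k/ is a voiceless obstruent between vowels /e/ and /i/, so it voices to [g]. /f/ is a voiceless obstruent between vowels /i/ and /a/, so it voices to [v]. /nikozxekifampe/ → nigozxegivampe.
Rule 2 (regressive voicing assimilation): /z/ precedes the voiceless obstruent /x/, so it devoices to [s] by assimilation. /nigozxegivampe/ → nigosxegivampe.
Rule 3 (post-nasal voicing): /p/ is a voiceless stop immediately after the nasal /m/, so it voices to [b]. /nigosxegivampe/ → nigosxegivambe.
Rule 4 (final vowel raising): /e/ is a mid vowel in word-final position, so it raises to [i]. /nigosxegivambe/ → nigosxegivambi.

nigosxegivambi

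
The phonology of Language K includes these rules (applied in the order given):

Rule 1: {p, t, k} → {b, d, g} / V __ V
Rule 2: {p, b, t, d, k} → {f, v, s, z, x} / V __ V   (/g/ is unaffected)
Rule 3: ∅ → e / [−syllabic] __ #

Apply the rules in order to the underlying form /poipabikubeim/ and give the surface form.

Rule 1 (intervocalic voicing): /p/ is a voiceless stop between vowels /i/ and /a/, so it voices to [b]. /k/ is a voiceless stop between vowels /i/ and /u/, so it voices to [g]. /poipabikubeim/ → poibabigubeim.
Rule 2 (intervocalic spirantization): /b/ is a stop between vowels /i/ and /a/, so it spirantizes to the fricative [v]. /b/ is a stop between vowels /a/ and /i/, so it spirantizes to the fricative [v]. /b/ is a stop between vowels /u/ and /e/, so it spirantizes to the fricative [v]. /poibabigubeim/ → poivaviguveim.
Rule 3 (final e-epenthesis): the form ends in the consonant /m/, so [e] is inserted word-finally. /poivaviguveim/ → poivaviguveime.

poivaviguveime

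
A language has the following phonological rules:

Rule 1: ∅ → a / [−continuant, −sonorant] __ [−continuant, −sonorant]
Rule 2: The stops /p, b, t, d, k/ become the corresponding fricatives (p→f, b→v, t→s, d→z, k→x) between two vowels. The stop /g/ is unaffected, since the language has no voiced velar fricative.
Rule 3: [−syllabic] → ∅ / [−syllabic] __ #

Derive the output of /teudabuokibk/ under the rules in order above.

Rule 1 (stop-cluster a-epenthesis): /b/ and /k/ form a stop–stop cluster, so [a] is inserted between them. /teudabuokibk/ → teudabuokibak.
Rule 2 (intervocalic spirantization): /d/ is a stop between vowels /u/ and /a/, so it spirantizes to the fricative [z]. /b/ is a stop between vowels /a/ and /u/, so it spirantizes to the fricative [v]. /k/ is a stop between vowels /o/ and /i/, so it spirantizes to the fricative [x]. /b/ is a stop between vowels /i/ and /a/, so it spirantizes to the fricative [v]. /teudabuokibak/ → teuzavuoxivak.
Rule 3 (final cluster simplification): no segment meets the environment; /teuzavuoxivak/ is unchanged.

teuzavuoxivak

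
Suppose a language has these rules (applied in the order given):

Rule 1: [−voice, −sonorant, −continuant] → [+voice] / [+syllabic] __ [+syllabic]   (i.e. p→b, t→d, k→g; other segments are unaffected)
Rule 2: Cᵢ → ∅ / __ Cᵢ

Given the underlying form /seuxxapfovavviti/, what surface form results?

seuxapfovavidi

Rule 1 (intervocalic voicing): /t/ is a voiceless stop between vowels /i/ and /i/, so it voices to [d]. /seuxxapfovavviti/ → seuxxapfovavvidi.
Rule 2 (degemination): /xx/ is a geminate; the first /x/ deletes. /vv/ is a geminate; the first /v/ deletes. /seuxxapfovavvidi/ → seuxapfovavidi.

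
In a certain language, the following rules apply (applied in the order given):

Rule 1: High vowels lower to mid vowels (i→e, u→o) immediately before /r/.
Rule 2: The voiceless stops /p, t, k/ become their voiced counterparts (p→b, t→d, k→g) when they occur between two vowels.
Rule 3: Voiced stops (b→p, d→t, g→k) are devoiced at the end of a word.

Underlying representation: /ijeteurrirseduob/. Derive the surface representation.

Rule 1 (pre-rhotic lowering): /u/ is a high vowel immediately before /r/, so it lowers to [o]. /i/ is a high vowel immediately before /r/, so it lowers to [e]. /ijeteurrirseduob/ → ijeteorrerseduob.
Rule 2 (intervocalic voicing): /t/ is a voiceless stop between vowels /e/ and /e/, so it voices to [d]. /ijeteorrerseduob/ → ijedeorrerseduob.
Rule 3 (final devoicing): /b/ is a voiced stop in word-final position, so it devoices to [p]. /ijedeorrerseduob/ → ijedeorrerseduop.

ijedeorrerseduop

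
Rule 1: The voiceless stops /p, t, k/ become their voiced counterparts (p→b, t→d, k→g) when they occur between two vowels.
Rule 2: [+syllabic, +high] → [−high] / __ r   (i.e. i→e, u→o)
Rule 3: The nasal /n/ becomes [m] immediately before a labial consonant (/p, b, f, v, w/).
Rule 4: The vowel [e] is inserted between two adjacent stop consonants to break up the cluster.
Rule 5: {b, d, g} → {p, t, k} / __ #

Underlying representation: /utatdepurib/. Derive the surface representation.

udatedeborip

Rule 1 (intervocalic voicing): /t/ is a voiceless stop between vowels /u/ and /a/, so it voices to [d]. /p/ is a voiceless stop between vowels /e/ and /u/, so it voices to [b]. /utatdepurib/ → udatdeburib.
Rule 2 (pre-rhotic lowering): /u/ is a high vowel immediately before /r/, so it lowers to [o]. /udatdeburib/ → udatdeborib.
Rule 3 (nasal place assimilation): no segment meets the environment; /udatdeborib/ is unchanged.
Rule 4 (stop-cluster e-epenthesis): /t/ and /d/ form a stop–stop cluster, so [e] is inserted between them. /udatdeborib/ → udatedeborib.
Rule 5 (final devoicing): /b/ is a voiced stop in word-final position, so it devoices to [p]. /udatedeborib/ → udatedeborip.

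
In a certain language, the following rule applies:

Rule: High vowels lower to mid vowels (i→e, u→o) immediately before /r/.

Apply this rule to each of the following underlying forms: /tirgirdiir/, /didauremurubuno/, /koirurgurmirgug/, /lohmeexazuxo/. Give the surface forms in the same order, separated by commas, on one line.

tergerdier, didaoremorubuno, koerorgormergug, lohmeexazuxo

/tirgirdiir/: /i/ is a high vowel immediately before /r/, so it lowers to [e]. /i/ is a high vowel immediately before /r/, so it lowers to [e]. /i/ is a high vowel immediately before /r/, so it lowers to [e]. → [tergerdier].
/didauremurubuno/: /u/ is a high vowel immediately before /r/, so it lowers to [o]. /u/ is a high vowel immediately before /r/, so it lowers to [o]. → [didaoremorubuno].
/koirurgurmirgug/: /i/ is a high vowel immediately before /r/, so it lowers to [e]. /u/ is a high vowel immediately before /r/, so it lowers to [o]. /u/ is a high vowel immediately before /r/, so it lowers to [o]. /i/ is a high vowel immediately before /r/, so it lowers to [e]. → [koerorgormergug].
/lohmeexazuxo/: the rule's environment is not met; surfaces unchanged as [lohmeexazuxo].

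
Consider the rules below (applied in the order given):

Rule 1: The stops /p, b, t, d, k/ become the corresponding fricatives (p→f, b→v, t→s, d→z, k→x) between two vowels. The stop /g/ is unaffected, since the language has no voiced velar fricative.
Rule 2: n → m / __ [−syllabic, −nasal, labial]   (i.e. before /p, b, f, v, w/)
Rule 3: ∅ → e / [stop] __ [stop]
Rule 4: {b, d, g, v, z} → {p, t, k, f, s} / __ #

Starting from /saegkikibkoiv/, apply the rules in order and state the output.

saegekixibekoif

Rule 1 (intervocalic spirantization): /k/ is a stop between vowels /i/ and /i/, so it spirantizes to the fricative [x]. /saegkikibkoiv/ → saegkixibkoiv.
Rule 2 (nasal place assimilation): no segment meets the environment; /saegkixibkoiv/ is unchanged.
Rule 3 (stop-cluster e-epenthesis): /g/ and /k/ form a stop–stop cluster, so [e] is inserted between them. /b/ and /k/ form a stop–stop cluster, so [e] is inserted between them. /saegkixibkoiv/ → saegekixibekoiv.
Rule 4 (final devoicing): /v/ is a voiced obstruent in word-final position, so it devoices to [f]. /saegekixibekoiv/ → saegekixibekoif.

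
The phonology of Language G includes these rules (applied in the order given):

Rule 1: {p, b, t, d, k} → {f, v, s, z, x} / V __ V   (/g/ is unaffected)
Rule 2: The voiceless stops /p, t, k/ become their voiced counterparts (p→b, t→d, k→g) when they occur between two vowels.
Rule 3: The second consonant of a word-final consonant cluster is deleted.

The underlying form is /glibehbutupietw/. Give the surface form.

Rule 1 (intervocalic spirantization): /b/ is a stop between vowels /i/ and /e/, so it spirantizes to the fricative [v]. /t/ is a stop between vowels /u/ and /u/, so it spirantizes to the fricative [s]. /p/ is a stop between vowels /u/ and /i/, so it spirantizes to the fricative [f]. /glibehbutupietw/ → glivehbusufietw.
Rule 2 (intervocalic voicing): no segment meets the environment; /glivehbusufietw/ is unchanged.
Rule 3 (final cluster simplification): /w/ is the second consonant of a word-final cluster /tw/, so it deletes. /glivehbusufietw/ → glivehbusufiet.

glivehbusufiet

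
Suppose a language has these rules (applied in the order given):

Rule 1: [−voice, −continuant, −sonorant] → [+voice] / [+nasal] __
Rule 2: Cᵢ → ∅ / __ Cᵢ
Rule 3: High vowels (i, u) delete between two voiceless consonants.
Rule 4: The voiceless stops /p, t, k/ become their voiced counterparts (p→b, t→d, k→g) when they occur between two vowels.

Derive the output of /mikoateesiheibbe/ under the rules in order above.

migoadeesheibe

Rule 1 (post-nasal voicing): no segment meets the environment; /mikoateesiheibbe/ is unchanged.
Rule 2 (degemination): /bb/ is a geminate; the first /b/ deletes. /mikoateesiheibbe/ → mikoateesiheibe.
Rule 3 (high vowel syncope): /i/ is a high vowel flanked by voiceless consonants /s/ and /h/, so it deletes. /mikoateesiheibe/ → mikoateesheibe.
Rule 4 (intervocalic voicing): /k/ is a voiceless stop between vowels /i/ and /o/, so it voices to [g]. /t/ is a voiceless stop between vowels /a/ and /e/, so it voices to [d]. /mikoateesheibe/ → migoadeesheibe.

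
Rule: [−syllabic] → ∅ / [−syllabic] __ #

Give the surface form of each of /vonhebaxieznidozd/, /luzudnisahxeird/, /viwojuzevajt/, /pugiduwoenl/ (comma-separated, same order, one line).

vonhebaxieznidoz, luzudnisahxeir, viwojuzevaj, pugiduwoen

/vonhebaxieznidozd/: /d/ is the second consonant of a word-final cluster /zd/, so it deletes. → [vonhebaxieznidoz].
/luzudnisahxeird/: /d/ is the second consonant of a word-final cluster /rd/, so it deletes. → [luzudnisahxeir].
/viwojuzevajt/: /t/ is the second consonant of a word-final cluster /jt/, so it deletes. → [viwojuzevaj].
/pugiduwoenl/: /l/ is the second consonant of a word-final cluster /nl/, so it deletes. → [pugiduwoen].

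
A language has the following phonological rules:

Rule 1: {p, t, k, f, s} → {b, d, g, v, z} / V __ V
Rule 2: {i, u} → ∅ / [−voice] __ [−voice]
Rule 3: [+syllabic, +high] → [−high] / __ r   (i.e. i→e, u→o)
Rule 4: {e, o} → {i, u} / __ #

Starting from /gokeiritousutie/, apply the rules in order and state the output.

gogeeridouzudii

Rule 1 (intervocalic voicing): /k/ is a voiceless obstruent between vowels /o/ and /e/, so it voices to [g]. /t/ is a voiceless obstruent between vowels /i/ and /o/, so it voices to [d]. /s/ is a voiceless obstruent between vowels /u/ and /u/, so it voices to [z]. /t/ is a voiceless obstruent between vowels /u/ and /i/, so it voices to [d]. /gokeiritousutie/ → gogeiridouzudie.
Rule 2 (high vowel syncope): no segment meets the environment; /gogeiridouzudie/ is unchanged.
Rule 3 (pre-rhotic lowering): /i/ is a high vowel immediately before /r/, so it lowers to [e]. /gogeiridouzudie/ → gogeeridouzudie.
Rule 4 (final vowel raising): /e/ is a mid vowel in word-final position, so it raises to [i]. /gogeeridouzudie/ → gogeeridouzudii.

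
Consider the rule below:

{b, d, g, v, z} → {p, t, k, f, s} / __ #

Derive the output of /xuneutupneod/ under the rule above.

/d/ is a voiced obstruent in word-final position, so it devoices to [t].
Surface form: [xuneutupneot].

xuneutupneot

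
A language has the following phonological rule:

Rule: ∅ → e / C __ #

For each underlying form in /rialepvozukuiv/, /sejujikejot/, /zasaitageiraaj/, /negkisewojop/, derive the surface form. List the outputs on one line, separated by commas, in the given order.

/rialepvozukuiv/: the form ends in the consonant /v/, so [e] is inserted word-finally. → [rialepvozukuive].
/sejujikejot/: the form ends in the consonant /t/, so [e] is inserted word-finally. → [sejujikejote].
/zasaitageiraaj/: the form ends in the consonant /j/, so [e] is inserted word-finally. → [zasaitageiraaje].
/negkisewojop/: the form ends in the consonant /p/, so [e] is inserted word-finally. → [negkisewojope].

rialepvozukuive, sejujikejote, zasaitageiraaje, negkisewojope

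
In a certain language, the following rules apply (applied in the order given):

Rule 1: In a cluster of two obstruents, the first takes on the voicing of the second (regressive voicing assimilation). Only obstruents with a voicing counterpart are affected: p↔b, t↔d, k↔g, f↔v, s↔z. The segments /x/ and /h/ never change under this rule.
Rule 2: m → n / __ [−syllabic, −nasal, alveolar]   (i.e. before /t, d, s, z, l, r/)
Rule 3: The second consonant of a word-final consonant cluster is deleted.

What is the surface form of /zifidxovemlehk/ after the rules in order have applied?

zifitxovenleh

Rule 1 (regressive voicing assimilation): /d/ precedes the voiceless obstruent /x/, so it devoices to [t] by assimilation. /zifidxovemlehk/ → zifitxovemlehk.
Rule 2 (nasal place assimilation): /m/ precedes the alveolar consonant /l/, so it assimilates in place to [n]. /zifitxovemlehk/ → zifitxovenlehk.
Rule 3 (final cluster simplification): /k/ is the second consonant of a word-final cluster /hk/, so it deletes. /zifitxovenlehk/ → zifitxovenleh.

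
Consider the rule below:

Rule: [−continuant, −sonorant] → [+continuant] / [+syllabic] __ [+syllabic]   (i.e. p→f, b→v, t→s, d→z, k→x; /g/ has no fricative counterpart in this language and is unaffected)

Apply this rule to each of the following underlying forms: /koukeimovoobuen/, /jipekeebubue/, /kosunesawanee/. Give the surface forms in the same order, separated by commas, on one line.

/koukeimovoobuen/: /k/ is a stop between vowels /u/ and /e/, so it spirantizes to the fricative [x]. /b/ is a stop between vowels /o/ and /u/, so it spirantizes to the fricative [v]. → [kouxeimovoovuen].
/jipekeebubue/: /p/ is a stop between vowels /i/ and /e/, so it spirantizes to the fricative [f]. /k/ is a stop between vowels /e/ and /e/, so it spirantizes to the fricative [x]. /b/ is a stop between vowels /e/ and /u/, so it spirantizes to the fricative [v]. /b/ is a stop between vowels /u/ and /u/, so it spirantizes to the fricative [v]. → [jifexeevuvue].
/kosunesawanee/: the rule's environment is not met; surfaces unchanged as [kosunesawanee].

kouxeimovoovuen, jifexeevuvue, kosunesawanee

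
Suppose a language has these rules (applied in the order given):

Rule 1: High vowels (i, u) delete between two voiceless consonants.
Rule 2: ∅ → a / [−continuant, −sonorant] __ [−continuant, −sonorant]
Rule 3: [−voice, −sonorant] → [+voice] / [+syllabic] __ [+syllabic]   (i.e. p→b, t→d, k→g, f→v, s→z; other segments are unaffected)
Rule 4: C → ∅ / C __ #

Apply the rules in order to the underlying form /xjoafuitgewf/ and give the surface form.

Rule 1 (high vowel syncope): no segment meets the environment; /xjoafuitgewf/ is unchanged.
Rule 2 (stop-cluster a-epenthesis): /t/ and /g/ form a stop–stop cluster, so [a] is inserted between them. /xjoafuitgewf/ → xjoafuitagewf.
Rule 3 (intervocalic voicing): /f/ is a voiceless obstruent between vowels /a/ and /u/, so it voices to [v]. /t/ is a voiceless obstruent between vowels /i/ and /a/, so it voices to [d]. /xjoafuitagewf/ → xjoavuidagewf.
Rule 4 (final cluster simplification): /f/ is the second consonant of a word-final cluster /wf/, so it deletes. /xjoavuidagewf/ → xjoavuidagew.

xjoavuidagew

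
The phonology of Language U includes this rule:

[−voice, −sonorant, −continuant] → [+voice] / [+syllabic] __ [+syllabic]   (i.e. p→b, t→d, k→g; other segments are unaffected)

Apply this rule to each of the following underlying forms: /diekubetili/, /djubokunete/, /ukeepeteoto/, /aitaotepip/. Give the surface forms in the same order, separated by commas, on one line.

diegubedili, djubogunede, ugeebedeodo, aidaodebip

/diekubetili/: /k/ is a voiceless stop between vowels /e/ and /u/, so it voices to [g]. /t/ is a voiceless stop between vowels /e/ and /i/, so it voices to [d]. → [diegubedili].
/djubokunete/: /k/ is a voiceless stop between vowels /o/ and /u/, so it voices to [g]. /t/ is a voiceless stop between vowels /e/ and /e/, so it voices to [d]. → [djubogunede].
/ukeepeteoto/: /k/ is a voiceless stop between vowels /u/ and /e/, so it voices to [g]. /p/ is a voiceless stop between vowels /e/ and /e/, so it voices to [b]. /t/ is a voiceless stop between vowels /e/ and /e/, so it voices to [d]. /t/ is a voiceless stop between vowels /o/ and /o/, so it voices to [d]. → [ugeebedeodo].
/aitaotepip/: /t/ is a voiceless stop between vowels /i/ and /a/, so it voices to [d]. /t/ is a voiceless stop between vowels /o/ and /e/, so it voices to [d]. /p/ is a voiceless stop between vowels /e/ and /i/, so it voices to [b]. → [aidaodebip].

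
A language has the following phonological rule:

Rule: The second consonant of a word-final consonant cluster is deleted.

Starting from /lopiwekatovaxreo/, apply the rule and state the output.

lopiwekatovaxreo

No segment of /lopiwekatovaxreo/ meets the structural description of the rule, so the form surfaces unchanged.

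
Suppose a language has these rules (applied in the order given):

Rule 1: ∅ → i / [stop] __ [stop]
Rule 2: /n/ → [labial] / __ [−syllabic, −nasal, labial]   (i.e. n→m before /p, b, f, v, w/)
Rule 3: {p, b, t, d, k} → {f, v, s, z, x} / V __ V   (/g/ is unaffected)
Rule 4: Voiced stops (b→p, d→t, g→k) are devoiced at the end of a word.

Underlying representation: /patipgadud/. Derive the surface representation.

Rule 1 (stop-cluster i-epenthesis): /p/ and /g/ form a stop–stop cluster, so [i] is inserted between them. /patipgadud/ → patipigadud.
Rule 2 (nasal place assimilation): no segment meets the environment; /patipigadud/ is unchanged.
Rule 3 (intervocalic spirantization): /t/ is a stop between vowels /a/ and /i/, so it spirantizes to the fricative [s]. /p/ is a stop between vowels /i/ and /i/, so it spirantizes to the fricative [f]. /d/ is a stop between vowels /a/ and /u/, so it spirantizes to the fricative [z]. /patipigadud/ → pasifigazud.
Rule 4 (final devoicing): /d/ is a voiced stop in word-final position, so it devoices to [t]. /pasifigazud/ → pasifigazut.

pasifigazut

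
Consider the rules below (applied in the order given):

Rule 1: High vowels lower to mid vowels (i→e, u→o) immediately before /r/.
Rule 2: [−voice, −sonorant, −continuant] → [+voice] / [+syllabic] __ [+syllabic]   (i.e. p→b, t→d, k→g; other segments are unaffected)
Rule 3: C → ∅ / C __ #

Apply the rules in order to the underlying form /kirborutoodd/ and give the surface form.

kerborudood

Rule 1 (pre-rhotic lowering): /i/ is a high vowel immediately before /r/, so it lowers to [e]. /kirborutoodd/ → kerborutoodd.
Rule 2 (intervocalic voicing): /t/ is a voiceless stop between vowels /u/ and /o/, so it voices to [d]. /kerborutoodd/ → kerborudoodd.
Rule 3 (final cluster simplification): /d/ is the second consonant of a word-final cluster /dd/, so it deletes. /kerborudoodd/ → kerborudood.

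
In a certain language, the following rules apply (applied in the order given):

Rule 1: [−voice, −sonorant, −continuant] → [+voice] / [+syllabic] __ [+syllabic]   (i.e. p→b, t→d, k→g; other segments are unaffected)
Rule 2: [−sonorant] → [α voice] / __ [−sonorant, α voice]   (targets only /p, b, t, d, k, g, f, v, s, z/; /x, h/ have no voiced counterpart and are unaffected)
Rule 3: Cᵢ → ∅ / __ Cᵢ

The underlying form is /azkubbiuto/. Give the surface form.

Rule 1 (intervocalic voicing): /t/ is a voiceless stop between vowels /u/ and /o/, so it voices to [d]. /azkubbiuto/ → azkubbiudo.
Rule 2 (regressive voicing assimilation): /z/ precedes the voiceless obstruent /k/, so it devoices to [s] by assimilation. /azkubbiudo/ → askubbiudo.
Rule 3 (degemination): /bb/ is a geminate; the first /b/ deletes. /askubbiudo/ → askubiudo.

askubiudo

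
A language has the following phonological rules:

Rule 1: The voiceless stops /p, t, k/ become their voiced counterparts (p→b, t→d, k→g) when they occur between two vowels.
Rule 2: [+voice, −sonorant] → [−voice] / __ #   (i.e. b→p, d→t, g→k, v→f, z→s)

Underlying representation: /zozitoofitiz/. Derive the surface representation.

zozidoofidis

Rule 1 (intervocalic voicing): /t/ is a voiceless stop between vowels /i/ and /o/, so it voices to [d]. /t/ is a voiceless stop between vowels /i/ and /i/, so it voices to [d]. /zozitoofitiz/ → zozidoofidiz.
Rule 2 (final devoicing): /z/ is a voiced obstruent in word-final position, so it devoices to [s]. /zozidoofidiz/ → zozidoofidis.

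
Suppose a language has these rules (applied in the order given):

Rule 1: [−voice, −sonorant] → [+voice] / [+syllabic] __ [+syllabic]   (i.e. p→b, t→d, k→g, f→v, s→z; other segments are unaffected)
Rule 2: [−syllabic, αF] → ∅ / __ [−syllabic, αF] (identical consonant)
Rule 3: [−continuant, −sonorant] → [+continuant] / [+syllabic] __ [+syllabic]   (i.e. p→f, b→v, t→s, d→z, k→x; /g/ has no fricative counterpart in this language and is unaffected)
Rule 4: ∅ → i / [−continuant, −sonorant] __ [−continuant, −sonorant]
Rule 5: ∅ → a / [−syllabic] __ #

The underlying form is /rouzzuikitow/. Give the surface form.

rouzuigizowa

Rule 1 (intervocalic voicing): /k/ is a voiceless obstruent between vowels /i/ and /i/, so it voices to [g]. /t/ is a voiceless obstruent between vowels /i/ and /o/, so it voices to [d]. /rouzzuikitow/ → rouzzuigidow.
Rule 2 (degemination): /zz/ is a geminate; the first /z/ deletes. /rouzzuigidow/ → rouzuigidow.
Rule 3 (intervocalic spirantization): /d/ is a stop between vowels /i/ and /o/, so it spirantizes to the fricative [z]. /rouzuigidow/ → rouzuigizow.
Rule 4 (stop-cluster i-epenthesis): no segment meets the environment; /rouzuigizow/ is unchanged.
Rule 5 (final a-epenthesis): the form ends in the consonant /w/, so [a] is inserted word-finally. /rouzuigizow/ → rouzuigizowa.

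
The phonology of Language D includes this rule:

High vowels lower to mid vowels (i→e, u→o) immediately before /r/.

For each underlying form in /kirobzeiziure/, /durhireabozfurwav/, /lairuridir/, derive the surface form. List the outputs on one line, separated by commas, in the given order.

kerobzeiziore, dorhereabozforwav, laerorider

/kirobzeiziure/: /i/ is a high vowel immediately before /r/, so it lowers to [e]. /u/ is a high vowel immediately before /r/, so it lowers to [o]. → [kerobzeiziore].
/durhireabozfurwav/: /u/ is a high vowel immediately before /r/, so it lowers to [o]. /i/ is a high vowel immediately before /r/, so it lowers to [e]. /u/ is a high vowel immediately before /r/, so it lowers to [o]. → [dorhereabozforwav].
/lairuridir/: /i/ is a high vowel immediately before /r/, so it lowers to [e]. /u/ is a high vowel immediately before /r/, so it lowers to [o]. /i/ is a high vowel immediately before /r/, so it lowers to [e]. → [laerorider].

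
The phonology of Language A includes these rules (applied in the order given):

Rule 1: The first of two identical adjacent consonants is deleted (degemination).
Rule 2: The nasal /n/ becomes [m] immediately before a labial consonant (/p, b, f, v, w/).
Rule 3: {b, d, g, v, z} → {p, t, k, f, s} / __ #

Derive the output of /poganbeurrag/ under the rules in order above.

pogambeurak

Rule 1 (degemination): /rr/ is a geminate; the first /r/ deletes. /poganbeurrag/ → poganbeurag.
Rule 2 (nasal place assimilation): /n/ precedes the labial consonant /b/, so it assimilates in place to [m]. /poganbeurag/ → pogambeurag.
Rule 3 (final devoicing): /g/ is a voiced obstruent in word-final position, so it devoices to [k]. /pogambeurag/ → pogambeurak.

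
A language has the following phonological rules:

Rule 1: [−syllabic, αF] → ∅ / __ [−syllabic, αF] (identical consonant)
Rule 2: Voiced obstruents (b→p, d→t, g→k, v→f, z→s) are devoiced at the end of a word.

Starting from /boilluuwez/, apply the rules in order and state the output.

Rule 1 (degemination): /ll/ is a geminate; the first /l/ deletes. /boilluuwez/ → boiluuwez.
Rule 2 (final devoicing): /z/ is a voiced obstruent in word-final position, so it devoices to [s]. /boiluuwez/ → boiluuwes.

boiluuwes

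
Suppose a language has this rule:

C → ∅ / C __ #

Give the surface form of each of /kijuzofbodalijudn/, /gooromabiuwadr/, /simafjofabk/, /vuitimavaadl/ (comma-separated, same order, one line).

kijuzofbodalijud, gooromabiuwad, simafjofab, vuitimavaad

/kijuzofbodalijudn/: /n/ is the second consonant of a word-final cluster /dn/, so it deletes. → [kijuzofbodalijud].
/gooromabiuwadr/: /r/ is the second consonant of a word-final cluster /dr/, so it deletes. → [gooromabiuwad].
/simafjofabk/: /k/ is the second consonant of a word-final cluster /bk/, so it deletes. → [simafjofab].
/vuitimavaadl/: /l/ is the second consonant of a word-final cluster /dl/, so it deletes. → [vuitimavaad].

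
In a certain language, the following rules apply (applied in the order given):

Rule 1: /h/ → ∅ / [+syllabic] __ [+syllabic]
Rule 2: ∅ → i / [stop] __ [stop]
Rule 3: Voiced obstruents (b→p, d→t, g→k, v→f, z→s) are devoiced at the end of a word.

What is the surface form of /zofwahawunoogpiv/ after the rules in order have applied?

zofwaawunoogipif

Rule 1 (intervocalic h-deletion): /h/ occurs between vowels /a/ and /a/, so it deletes. /zofwahawunoogpiv/ → zofwaawunoogpiv.
Rule 2 (stop-cluster i-epenthesis): /g/ and /p/ form a stop–stop cluster, so [i] is inserted between them. /zofwaawunoogpiv/ → zofwaawunoogipiv.
Rule 3 (final devoicing): /v/ is a voiced obstruent in word-final position, so it devoices to [f]. /zofwaawunoogipiv/ → zofwaawunoogipif.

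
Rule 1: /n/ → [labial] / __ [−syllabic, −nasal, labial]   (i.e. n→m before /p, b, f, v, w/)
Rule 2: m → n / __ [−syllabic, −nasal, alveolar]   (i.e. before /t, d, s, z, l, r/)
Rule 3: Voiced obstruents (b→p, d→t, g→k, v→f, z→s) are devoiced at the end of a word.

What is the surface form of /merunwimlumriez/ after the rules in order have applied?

merumwinlunries

Rule 1 (nasal place assimilation): /n/ precedes the labial consonant /w/, so it assimilates in place to [m]. /merunwimlumriez/ → merumwimlumriez.
Rule 2 (nasal place assimilation): /m/ precedes the alveolar consonant /l/, so it assimilates in place to [n]. /m/ precedes the alveolar consonant /r/, so it assimilates in place to [n]. /merumwimlumriez/ → merumwinlunriez.
Rule 3 (final devoicing): /z/ is a voiced obstruent in word-final position, so it devoices to [s]. /merumwinlunriez/ → merumwinlunries.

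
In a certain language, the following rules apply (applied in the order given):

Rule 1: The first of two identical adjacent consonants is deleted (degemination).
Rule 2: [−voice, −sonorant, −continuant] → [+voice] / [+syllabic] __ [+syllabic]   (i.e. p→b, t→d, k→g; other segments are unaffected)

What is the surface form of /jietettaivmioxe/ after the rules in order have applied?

jiededaivmioxe

Rule 1 (degemination): /tt/ is a geminate; the first /t/ deletes. /jietettaivmioxe/ → jietetaivmioxe.
Rule 2 (intervocalic voicing): /t/ is a voiceless stop between vowels /e/ and /e/, so it voices to [d]. /t/ is a voiceless stop between vowels /e/ and /a/, so it voices to [d]. /jietetaivmioxe/ → jiededaivmioxe.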